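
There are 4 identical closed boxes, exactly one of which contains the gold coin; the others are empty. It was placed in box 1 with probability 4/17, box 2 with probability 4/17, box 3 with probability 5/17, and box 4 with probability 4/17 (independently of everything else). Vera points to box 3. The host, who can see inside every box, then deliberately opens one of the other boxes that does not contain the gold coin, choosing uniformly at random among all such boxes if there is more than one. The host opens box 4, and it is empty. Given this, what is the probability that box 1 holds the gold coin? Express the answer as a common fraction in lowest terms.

6/17

Consider each possible location of the gold coin in turn.
If it is in either of boxes 1 and 2 (prior 4/17 each): the host has 2 equally likely choices, so probability 1/2; weight (4/17)·(1/2) = 2/17 each.
If it is in box 3 (prior 5/17): the host has 3 equally likely choices, so probability 1/3; weight (5/17)·(1/3) = 5/51.
If it is in box 4 (prior 4/17): the host opened box 4, so this case is ruled out; weight (4/17)·0 = 0.
The weights sum to 1/3.
So P(the gold coin in box 1 | the host opened box 4) = (2/17) / (1/3) = 6/17.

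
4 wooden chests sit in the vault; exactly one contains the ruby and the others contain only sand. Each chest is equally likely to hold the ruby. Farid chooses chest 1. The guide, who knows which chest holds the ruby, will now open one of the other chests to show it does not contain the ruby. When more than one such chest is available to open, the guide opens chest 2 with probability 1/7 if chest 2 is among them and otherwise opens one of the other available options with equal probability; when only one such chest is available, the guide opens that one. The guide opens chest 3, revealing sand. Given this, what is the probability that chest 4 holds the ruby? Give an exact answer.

12/25

Consider each possible location of the ruby in turn.
If it is in chest 1 (prior 1/4): chest 2 is available but not opened; chest 3 gets probability (1 − 1/7)/2 = 3/7; weight (1/4)·(3/7) = 3/28.
If it is in chest 2 (prior 1/4): chest 2 holds the prize so is unavailable; the guide chooses uniformly among the 2 others, probability 1/2; weight (1/4)·(1/2) = 1/8.
If it is in chest 3 (prior 1/4): the guide opened chest 3, so this case is ruled out; weight (1/4)·0 = 0.
If it is in chest 4 (prior 1/4): chest 2 is available but not opened, probability 6/7; weight (1/4)·(6/7) = 3/14.
The weights sum to 25/56.
So P(the ruby in chest 4 | the guide opened chest 3) = (3/14) / (25/56) = 12/25.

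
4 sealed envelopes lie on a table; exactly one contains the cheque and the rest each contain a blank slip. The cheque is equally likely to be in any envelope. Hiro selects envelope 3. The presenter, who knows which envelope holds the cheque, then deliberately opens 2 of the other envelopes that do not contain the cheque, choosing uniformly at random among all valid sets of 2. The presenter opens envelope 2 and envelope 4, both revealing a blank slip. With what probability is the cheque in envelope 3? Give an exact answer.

Condition on the true location of the cheque.
If it is in envelope 1 (prior 1/4): the presenter has no choice, probability 1; weight (1/4)·1 = 1/4.
If it is in either of envelopes 2 and 4 (prior 1/4 each): that envelope was opened and seen not to hold the prize — ruled out; weight (1/4)·0 = 0 each.
If it is in envelope 3 (prior 1/4): the presenter has 3 equally likely choices, so probability 1/3; weight (1/4)·(1/3) = 1/12.
The weights sum to 1/3.
So P(the cheque in envelope 3 | the presenter opened envelope 2 and envelope 4) = (1/12) / (1/3) = 1/4.

1/4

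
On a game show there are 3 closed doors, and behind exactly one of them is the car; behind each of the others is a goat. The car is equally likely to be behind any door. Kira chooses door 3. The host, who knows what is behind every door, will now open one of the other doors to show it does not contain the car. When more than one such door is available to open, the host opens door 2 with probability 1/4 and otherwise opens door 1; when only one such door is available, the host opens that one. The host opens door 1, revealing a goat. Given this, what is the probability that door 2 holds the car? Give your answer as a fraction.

Condition on the true location of the car.
If it is behind door 1 (prior 1/3): the host opened door 1, so this case is ruled out; weight (1/3)·0 = 0.
If it is behind door 2 (prior 1/3): only door 1 is available, probability 1; weight (1/3)·1 = 1/3.
If it is behind door 3 (prior 1/3): door 2 is available but not opened, probability 3/4; weight (1/3)·(3/4) = 1/4.
The weights sum to 7/12.
So P(the car behind door 2 | the host opened door 1) = (1/3) / (7/12) = 4/7.

4/7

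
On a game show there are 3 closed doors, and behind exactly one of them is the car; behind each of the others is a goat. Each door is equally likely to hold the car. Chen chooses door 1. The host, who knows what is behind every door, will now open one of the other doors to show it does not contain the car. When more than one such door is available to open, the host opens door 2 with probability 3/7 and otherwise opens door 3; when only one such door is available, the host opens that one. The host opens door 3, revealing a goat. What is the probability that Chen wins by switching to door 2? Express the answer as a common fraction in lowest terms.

Condition on the true location of the car.
If it is behind door 1 (prior 1/3): door 2 is available but not opened, probability 4/7; weight (1/3)·(4/7) = 4/21.
If it is behind door 2 (prior 1/3): only door 3 is available, probability 1; weight (1/3)·1 = 1/3.
If it is behind door 3 (prior 1/3): the host opened door 3, so this case is ruled out; weight (1/3)·0 = 0.
The weights sum to 11/21.
So P(the car behind door 2 | the host opened door 3) = (1/3) / (11/21) = 7/11.

7/11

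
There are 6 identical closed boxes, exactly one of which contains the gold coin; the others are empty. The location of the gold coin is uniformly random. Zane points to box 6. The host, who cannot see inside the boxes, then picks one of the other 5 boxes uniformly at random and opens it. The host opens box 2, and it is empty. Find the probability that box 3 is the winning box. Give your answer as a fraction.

1/5

Because the host chose which box to open without knowing where the gold coin is, the choice is independent of the prize location. Learning that box 2 does not hold the gold coin simply rules out that one location and leaves the remaining 5 boxes still equally likely by symmetry.
So P(the gold coin in box 3) = 1/5.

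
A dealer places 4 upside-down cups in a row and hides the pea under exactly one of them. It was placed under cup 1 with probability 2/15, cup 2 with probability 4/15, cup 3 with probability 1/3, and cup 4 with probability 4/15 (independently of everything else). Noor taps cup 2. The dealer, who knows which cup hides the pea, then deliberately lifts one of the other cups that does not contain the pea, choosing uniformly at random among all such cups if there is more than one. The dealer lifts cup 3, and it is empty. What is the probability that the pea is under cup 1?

Apply Bayes' rule, conditioning on where the pea actually is.
If it is under cup 1 (prior 2/15): the dealer has 2 equally likely choices, so probability 1/2; weight (2/15)·(1/2) = 1/15.
If it is under cup 2 (prior 4/15): the dealer has 3 equally likely choices, so probability 1/3; weight (4/15)·(1/3) = 4/45.
If it is under cup 3 (prior 1/3): the dealer opened cup 3, so this case is ruled out; weight (1/3)·0 = 0.
If it is under cup 4 (prior 4/15): the dealer has 2 equally likely choices, so probability 1/2; weight (4/15)·(1/2) = 2/15.
The weights sum to 13/45.
So P(the pea under cup 1 | the dealer opened cup 3) = (1/15) / (13/45) = 3/13.

3/13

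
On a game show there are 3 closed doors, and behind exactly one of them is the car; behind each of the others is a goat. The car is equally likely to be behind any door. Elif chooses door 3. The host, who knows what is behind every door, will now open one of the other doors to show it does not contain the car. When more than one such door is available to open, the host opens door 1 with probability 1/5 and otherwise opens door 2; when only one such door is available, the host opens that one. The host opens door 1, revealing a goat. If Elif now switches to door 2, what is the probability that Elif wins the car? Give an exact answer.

Condition on the true location of the car.
If it is behind door 1 (prior 1/3): the host opened door 1, so this case is ruled out; weight (1/3)·0 = 0.
If it is behind door 2 (prior 1/3): only door 1 is available, probability 1; weight (1/3)·1 = 1/3.
If it is behind door 3 (prior 1/3): door 1 is available, opened with probability 1/5; weight (1/3)·(1/5) = 1/15.
The weights sum to 2/5.
So P(the car behind door 2 | the host opened door 1) = (1/3) / (2/5) = 5/6.

5/6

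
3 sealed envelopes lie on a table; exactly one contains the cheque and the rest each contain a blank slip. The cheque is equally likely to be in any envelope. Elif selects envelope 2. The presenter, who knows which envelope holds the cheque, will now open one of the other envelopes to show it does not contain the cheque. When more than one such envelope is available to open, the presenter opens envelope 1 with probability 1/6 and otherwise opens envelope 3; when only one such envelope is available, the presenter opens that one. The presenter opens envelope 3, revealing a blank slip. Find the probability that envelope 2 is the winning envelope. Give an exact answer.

Condition on the true location of the cheque.
If it is in envelope 1 (prior 1/3): only envelope 3 is available, probability 1; weight (1/3)·1 = 1/3.
If it is in envelope 2 (prior 1/3): envelope 1 is available but not opened, probability 5/6; weight (1/3)·(5/6) = 5/18.
If it is in envelope 3 (prior 1/3): the presenter opened envelope 3, so this case is ruled out; weight (1/3)·0 = 0.
The weights sum to 11/18.
So P(the cheque in envelope 2 | the presenter opened envelope 3) = (5/18) / (11/18) = 5/11.

5/11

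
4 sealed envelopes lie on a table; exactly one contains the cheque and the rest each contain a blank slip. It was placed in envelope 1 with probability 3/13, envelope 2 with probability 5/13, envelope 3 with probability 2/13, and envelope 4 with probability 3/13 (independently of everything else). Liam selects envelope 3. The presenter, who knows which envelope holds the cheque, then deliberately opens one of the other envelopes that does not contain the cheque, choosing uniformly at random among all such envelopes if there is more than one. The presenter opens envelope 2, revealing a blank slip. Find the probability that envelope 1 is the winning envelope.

Apply Bayes' rule, conditioning on where the cheque actually is.
If it is in either of envelopes 1 and 4 (prior 3/13 each): the presenter has 2 equally likely choices, so probability 1/2; weight (3/13)·(1/2) = 3/26 each.
If it is in envelope 2 (prior 5/13): the presenter opened envelope 2, so this case is ruled out; weight (5/13)·0 = 0.
If it is in envelope 3 (prior 2/13): the presenter has 3 equally likely choices, so probability 1/3; weight (2/13)·(1/3) = 2/39.
The weights sum to 11/39.
So P(the cheque in envelope 1 | the presenter opened envelope 2) = (3/26) / (11/39) = 9/22.

9/22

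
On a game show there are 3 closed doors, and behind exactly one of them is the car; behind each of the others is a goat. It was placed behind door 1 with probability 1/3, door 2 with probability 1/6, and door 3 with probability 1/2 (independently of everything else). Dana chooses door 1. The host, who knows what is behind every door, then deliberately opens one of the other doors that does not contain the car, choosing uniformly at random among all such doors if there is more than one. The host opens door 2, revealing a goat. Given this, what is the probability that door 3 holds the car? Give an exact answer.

Consider each possible location of the car in turn.
If it is behind door 1 (prior 1/3): the host has 2 equally likely choices, so probability 1/2; weight (1/3)·(1/2) = 1/6.
If it is behind door 2 (prior 1/6): the host opened door 2, so this case is ruled out; weight (1/6)·0 = 0.
If it is behind door 3 (prior 1/2): the host has no choice, probability 1; weight (1/2)·1 = 1/2.
The weights sum to 2/3.
So P(the car behind door 3 | the host opened door 2) = (1/2) / (2/3) = 3/4.

3/4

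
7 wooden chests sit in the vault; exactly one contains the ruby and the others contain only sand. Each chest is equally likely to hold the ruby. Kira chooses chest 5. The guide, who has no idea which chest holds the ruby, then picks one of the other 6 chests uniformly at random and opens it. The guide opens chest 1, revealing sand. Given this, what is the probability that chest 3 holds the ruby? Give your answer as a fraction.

1/6

Because the guide chose which chest to open without knowing where the ruby is, the choice is independent of the prize location. Learning that chest 1 does not hold the ruby simply rules out that one location and leaves the remaining 6 chests still equally likely by symmetry.
So P(the ruby in chest 3) = 1/6.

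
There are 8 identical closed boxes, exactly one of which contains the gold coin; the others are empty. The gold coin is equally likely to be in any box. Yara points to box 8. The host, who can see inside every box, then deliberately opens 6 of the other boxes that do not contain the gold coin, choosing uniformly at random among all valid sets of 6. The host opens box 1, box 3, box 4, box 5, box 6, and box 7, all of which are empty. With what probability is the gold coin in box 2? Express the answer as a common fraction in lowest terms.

7/8

Consider each possible location of the gold coin in turn.
If it is in any of boxes 1, 3, 4, 5, 6, and 7 (prior 1/8 each): that box was opened and seen not to hold the prize — ruled out; weight (1/8)·0 = 0 each.
If it is in box 2 (prior 1/8): the host has no choice, probability 1; weight (1/8)·1 = 1/8.
If it is in box 8 (prior 1/8): the host has 7 equally likely choices, so probability 1/7; weight (1/8)·(1/7) = 1/56.
The weights sum to 1/7.
So P(the gold coin in box 2 | the host opened box 1, box 3, box 4, box 5, box 6, and box 7) = (1/8) / (1/7) = 7/8.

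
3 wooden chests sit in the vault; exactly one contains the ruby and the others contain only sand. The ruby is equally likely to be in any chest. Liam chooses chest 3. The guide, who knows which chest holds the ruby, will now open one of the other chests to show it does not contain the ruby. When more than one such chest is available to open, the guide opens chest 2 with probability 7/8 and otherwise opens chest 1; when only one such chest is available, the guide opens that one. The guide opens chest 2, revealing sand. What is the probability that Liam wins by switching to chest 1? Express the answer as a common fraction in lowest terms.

Condition on the true location of the ruby.
If it is in chest 1 (prior 1/3): only chest 2 is available, probability 1; weight (1/3)·1 = 1/3.
If it is in chest 2 (prior 1/3): the guide opened chest 2, so this case is ruled out; weight (1/3)·0 = 0.
If it is in chest 3 (prior 1/3): chest 2 is available, opened with probability 7/8; weight (1/3)·(7/8) = 7/24.
The weights sum to 5/8.
So P(the ruby in chest 1 | the guide opened chest 2) = (1/3) / (5/8) = 8/15.

8/15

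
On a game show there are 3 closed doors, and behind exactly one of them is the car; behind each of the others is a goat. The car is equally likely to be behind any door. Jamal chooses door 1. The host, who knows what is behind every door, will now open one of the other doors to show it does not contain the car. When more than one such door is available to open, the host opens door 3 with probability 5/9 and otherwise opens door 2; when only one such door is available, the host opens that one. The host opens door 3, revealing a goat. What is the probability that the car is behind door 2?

9/14

Condition on the true location of the car.
If it is behind door 1 (prior 1/3): door 3 is available, opened with probability 5/9; weight (1/3)·(5/9) = 5/27.
If it is behind door 2 (prior 1/3): only door 3 is available, probability 1; weight (1/3)·1 = 1/3.
If it is behind door 3 (prior 1/3): the host opened door 3, so this case is ruled out; weight (1/3)·0 = 0.
The weights sum to 14/27.
So P(the car behind door 2 | the host opened door 3) = (1/3) / (14/27) = 9/14.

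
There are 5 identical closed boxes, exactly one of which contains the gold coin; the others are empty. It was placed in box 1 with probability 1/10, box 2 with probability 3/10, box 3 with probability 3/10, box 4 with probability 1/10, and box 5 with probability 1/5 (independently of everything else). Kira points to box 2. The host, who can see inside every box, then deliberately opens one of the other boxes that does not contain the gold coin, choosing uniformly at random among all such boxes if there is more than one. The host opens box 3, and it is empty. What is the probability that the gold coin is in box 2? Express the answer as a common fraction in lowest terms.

Condition on the true location of the gold coin.
If it is in either of boxes 1 and 4 (prior 1/10 each): the host has 3 equally likely choices, so probability 1/3; weight (1/10)·(1/3) = 1/30 each.
If it is in box 2 (prior 3/10): the host has 4 equally likely choices, so probability 1/4; weight (3/10)·(1/4) = 3/40.
If it is in box 3 (prior 3/10): the host opened box 3, so this case is ruled out; weight (3/10)·0 = 0.
If it is in box 5 (prior 1/5): the host has 3 equally likely choices, so probability 1/3; weight (1/5)·(1/3) = 1/15.
The weights sum to 5/24.
So P(the gold coin in box 2 | the host opened box 3) = (3/40) / (5/24) = 9/25.

9/25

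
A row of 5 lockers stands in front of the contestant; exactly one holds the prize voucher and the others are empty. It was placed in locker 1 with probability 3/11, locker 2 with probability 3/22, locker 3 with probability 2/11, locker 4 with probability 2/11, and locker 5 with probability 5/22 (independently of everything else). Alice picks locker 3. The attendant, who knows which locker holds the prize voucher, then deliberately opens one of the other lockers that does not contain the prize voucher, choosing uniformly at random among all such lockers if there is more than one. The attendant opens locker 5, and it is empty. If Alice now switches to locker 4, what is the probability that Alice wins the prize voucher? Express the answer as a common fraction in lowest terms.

1/4

Apply Bayes' rule, conditioning on where the prize voucher actually is.
If it is in locker 1 (prior 3/11): the attendant has 3 equally likely choices, so probability 1/3; weight (3/11)·(1/3) = 1/11.
If it is in locker 2 (prior 3/22): the attendant has 3 equally likely choices, so probability 1/3; weight (3/22)·(1/3) = 1/22.
If it is in locker 3 (prior 2/11): the attendant has 4 equally likely choices, so probability 1/4; weight (2/11)·(1/4) = 1/22.
If it is in locker 4 (prior 2/11): the attendant has 3 equally likely choices, so probability 1/3; weight (2/11)·(1/3) = 2/33.
If it is in locker 5 (prior 5/22): the attendant opened locker 5, so this case is ruled out; weight (5/22)·0 = 0.
The weights sum to 8/33.
So P(the prize voucher in locker 4 | the attendant opened locker 5) = (2/33) / (8/33) = 1/4.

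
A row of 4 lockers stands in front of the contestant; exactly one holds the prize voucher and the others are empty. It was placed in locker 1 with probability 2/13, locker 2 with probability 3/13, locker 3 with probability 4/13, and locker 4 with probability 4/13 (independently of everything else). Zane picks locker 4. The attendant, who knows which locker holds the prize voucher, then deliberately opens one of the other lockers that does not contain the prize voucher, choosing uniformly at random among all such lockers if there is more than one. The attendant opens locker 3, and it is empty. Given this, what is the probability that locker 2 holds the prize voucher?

9/23

Consider each possible location of the prize voucher in turn.
If it is in locker 1 (prior 2/13): the attendant has 2 equally likely choices, so probability 1/2; weight (2/13)·(1/2) = 1/13.
If it is in locker 2 (prior 3/13): the attendant has 2 equally likely choices, so probability 1/2; weight (3/13)·(1/2) = 3/26.
If it is in locker 3 (prior 4/13): the attendant opened locker 3, so this case is ruled out; weight (4/13)·0 = 0.
If it is in locker 4 (prior 4/13): the attendant has 3 equally likely choices, so probability 1/3; weight (4/13)·(1/3) = 4/39.
The weights sum to 23/78.
So P(the prize voucher in locker 2 | the attendant opened locker 3) = (3/26) / (23/78) = 9/23.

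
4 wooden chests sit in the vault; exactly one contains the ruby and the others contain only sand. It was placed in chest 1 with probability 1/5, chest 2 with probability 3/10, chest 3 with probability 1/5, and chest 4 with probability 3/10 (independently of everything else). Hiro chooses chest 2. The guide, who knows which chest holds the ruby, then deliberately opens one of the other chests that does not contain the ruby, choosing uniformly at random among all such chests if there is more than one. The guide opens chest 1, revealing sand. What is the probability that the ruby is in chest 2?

Condition on the true location of the ruby.
If it is in chest 1 (prior 1/5): the guide opened chest 1, so this case is ruled out; weight (1/5)·0 = 0.
If it is in chest 2 (prior 3/10): the guide has 3 equally likely choices, so probability 1/3; weight (3/10)·(1/3) = 1/10.
If it is in chest 3 (prior 1/5): the guide has 2 equally likely choices, so probability 1/2; weight (1/5)·(1/2) = 1/10.
If it is in chest 4 (prior 3/10): the guide has 2 equally likely choices, so probability 1/2; weight (3/10)·(1/2) = 3/20.
The weights sum to 7/20.
So P(the ruby in chest 2 | the guide opened chest 1) = (1/10) / (7/20) = 2/7.

2/7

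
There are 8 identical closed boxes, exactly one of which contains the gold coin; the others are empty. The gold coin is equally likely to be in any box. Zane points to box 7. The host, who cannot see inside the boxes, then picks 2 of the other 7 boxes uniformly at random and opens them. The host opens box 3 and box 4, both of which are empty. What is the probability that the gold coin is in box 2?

1/6

Because the host chose which boxes to open without knowing where the gold coin is, the choice is independent of the prize location. Learning that none of the 2 opened boxes holds the gold coin simply rules out those 2 locations and leaves the remaining 6 boxes still equally likely by symmetry.
So P(the gold coin in box 2) = 1/6.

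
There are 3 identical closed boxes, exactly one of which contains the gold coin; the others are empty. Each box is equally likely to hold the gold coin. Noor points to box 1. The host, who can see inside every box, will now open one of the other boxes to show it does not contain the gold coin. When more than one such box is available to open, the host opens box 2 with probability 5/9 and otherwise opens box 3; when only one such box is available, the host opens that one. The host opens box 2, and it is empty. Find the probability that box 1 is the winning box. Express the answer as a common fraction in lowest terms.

Apply Bayes' rule, conditioning on where the gold coin actually is.
If it is in box 1 (prior 1/3): box 2 is available, opened with probability 5/9; weight (1/3)·(5/9) = 5/27.
If it is in box 2 (prior 1/3): the host opened box 2, so this case is ruled out; weight (1/3)·0 = 0.
If it is in box 3 (prior 1/3): only box 2 is available, probability 1; weight (1/3)·1 = 1/3.
The weights sum to 14/27.
So P(the gold coin in box 1 | the host opened box 2) = (5/27) / (14/27) = 5/14.

5/14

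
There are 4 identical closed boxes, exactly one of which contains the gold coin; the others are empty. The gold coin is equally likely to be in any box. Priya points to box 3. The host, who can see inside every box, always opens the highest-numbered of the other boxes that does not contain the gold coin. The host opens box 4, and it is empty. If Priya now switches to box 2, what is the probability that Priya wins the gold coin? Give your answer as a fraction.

1/3

Consider each possible location of the gold coin in turn.
If it is in any of boxes 1, 2, and 3 (prior 1/4 each): box 4 is the highest-numbered option available, probability 1; weight (1/4)·1 = 1/4 each.
If it is in box 4 (prior 1/4): the host opened box 4, so this case is ruled out; weight (1/4)·0 = 0.
The weights sum to 3/4.
So P(the gold coin in box 2 | the host opened box 4) = (1/4) / (3/4) = 1/3.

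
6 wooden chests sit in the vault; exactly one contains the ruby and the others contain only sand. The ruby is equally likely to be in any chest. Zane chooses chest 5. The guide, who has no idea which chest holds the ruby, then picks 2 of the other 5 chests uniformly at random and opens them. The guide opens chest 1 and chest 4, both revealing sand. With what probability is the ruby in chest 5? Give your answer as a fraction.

Condition on the true location of the ruby.
If it is in either of chests 1 and 4 (prior 1/6 each): that chest was opened and seen not to hold the prize — ruled out; weight (1/6)·0 = 0 each.
If it is in any of chests 2, 3, 5, and 6 (prior 1/6 each): the guide picks exactly this set with probability 1/10 regardless, and none is the prize; weight (1/6)·(1/10) = 1/60 each.
The weights sum to 1/15.
So P(the ruby in chest 5 | the guide opened chest 1 and chest 4) = (1/60) / (1/15) = 1/4.

1/4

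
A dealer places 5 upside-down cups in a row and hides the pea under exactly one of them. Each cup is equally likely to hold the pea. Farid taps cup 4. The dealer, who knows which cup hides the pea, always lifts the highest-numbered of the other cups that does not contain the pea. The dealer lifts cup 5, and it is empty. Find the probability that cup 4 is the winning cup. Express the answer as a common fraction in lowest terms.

Condition on the true location of the pea.
If it is under any of cups 1, 2, 3, and 4 (prior 1/5 each): cup 5 is the highest-numbered option available, probability 1; weight (1/5)·1 = 1/5 each.
If it is under cup 5 (prior 1/5): the dealer opened cup 5, so this case is ruled out; weight (1/5)·0 = 0.
The weights sum to 4/5.
So P(the pea under cup 4 | the dealer opened cup 5) = (1/5) / (4/5) = 1/4.

1/4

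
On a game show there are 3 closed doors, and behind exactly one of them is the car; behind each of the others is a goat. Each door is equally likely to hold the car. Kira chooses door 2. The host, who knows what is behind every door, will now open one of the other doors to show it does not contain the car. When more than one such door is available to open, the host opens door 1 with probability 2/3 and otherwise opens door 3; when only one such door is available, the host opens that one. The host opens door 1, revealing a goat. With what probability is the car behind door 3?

Condition on the true location of the car.
If it is behind door 1 (prior 1/3): the host opened door 1, so this case is ruled out; weight (1/3)·0 = 0.
If it is behind door 2 (prior 1/3): door 1 is available, opened with probability 2/3; weight (1/3)·(2/3) = 2/9.
If it is behind door 3 (prior 1/3): only door 1 is available, probability 1; weight (1/3)·1 = 1/3.
The weights sum to 5/9.
So P(the car behind door 3 | the host opened door 1) = (1/3) / (5/9) = 3/5.

3/5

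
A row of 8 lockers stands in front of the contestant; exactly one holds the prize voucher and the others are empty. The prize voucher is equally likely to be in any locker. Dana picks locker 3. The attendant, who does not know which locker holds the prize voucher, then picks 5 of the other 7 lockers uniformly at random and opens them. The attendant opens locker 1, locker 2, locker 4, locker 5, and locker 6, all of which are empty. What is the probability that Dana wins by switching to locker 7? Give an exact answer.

Because the attendant chose which lockers to open without knowing where the prize voucher is, the choice is independent of the prize location. Learning that none of the 5 opened lockers holds the prize voucher simply rules out those 5 locations and leaves the remaining 3 lockers still equally likely by symmetry.
So P(the prize voucher in locker 7) = 1/3.

1/3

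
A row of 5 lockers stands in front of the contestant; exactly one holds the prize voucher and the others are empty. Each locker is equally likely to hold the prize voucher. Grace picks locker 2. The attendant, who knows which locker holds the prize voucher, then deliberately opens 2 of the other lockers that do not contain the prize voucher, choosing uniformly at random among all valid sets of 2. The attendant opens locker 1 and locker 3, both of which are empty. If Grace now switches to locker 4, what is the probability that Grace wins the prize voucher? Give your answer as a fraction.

2/5

Apply Bayes' rule, conditioning on where the prize voucher actually is.
If it is in either of lockers 1 and 3 (prior 1/5 each): that locker was opened and seen not to hold the prize — ruled out; weight (1/5)·0 = 0 each.
If it is in locker 2 (prior 1/5): the attendant has 6 equally likely choices, so probability 1/6; weight (1/5)·(1/6) = 1/30.
If it is in either of lockers 4 and 5 (prior 1/5 each): the attendant has 3 equally likely choices, so probability 1/3; weight (1/5)·(1/3) = 1/15 each.
The weights sum to 1/6.
So P(the prize voucher in locker 4 | the attendant opened locker 1 and locker 3) = (1/15) / (1/6) = 2/5.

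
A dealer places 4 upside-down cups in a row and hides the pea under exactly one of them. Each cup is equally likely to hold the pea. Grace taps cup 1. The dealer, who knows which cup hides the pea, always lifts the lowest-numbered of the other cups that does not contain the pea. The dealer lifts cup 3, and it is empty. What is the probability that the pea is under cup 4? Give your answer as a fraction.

Apply Bayes' rule, conditioning on where the pea actually is.
If it is under either of cups 1 and 4 (prior 1/4 each): the dealer would have opened cup 2 instead, probability 0; weight (1/4)·0 = 0 each.
If it is under cup 2 (prior 1/4): cup 3 is the lowest-numbered option available, probability 1; weight (1/4)·1 = 1/4.
If it is under cup 3 (prior 1/4): the dealer opened cup 3, so this case is ruled out; weight (1/4)·0 = 0.
The weights sum to 1/4.
So P(the pea under cup 4 | the dealer opened cup 3) = 0 / (1/4) = 0.

0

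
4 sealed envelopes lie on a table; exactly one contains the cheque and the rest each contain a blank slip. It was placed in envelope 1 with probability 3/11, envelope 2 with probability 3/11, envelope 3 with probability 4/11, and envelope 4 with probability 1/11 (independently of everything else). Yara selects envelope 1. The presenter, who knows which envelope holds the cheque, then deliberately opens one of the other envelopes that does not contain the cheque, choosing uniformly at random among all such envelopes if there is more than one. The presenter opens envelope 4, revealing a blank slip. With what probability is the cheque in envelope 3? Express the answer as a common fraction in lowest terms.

Consider each possible location of the cheque in turn.
If it is in envelope 1 (prior 3/11): the presenter has 3 equally likely choices, so probability 1/3; weight (3/11)·(1/3) = 1/11.
If it is in envelope 2 (prior 3/11): the presenter has 2 equally likely choices, so probability 1/2; weight (3/11)·(1/2) = 3/22.
If it is in envelope 3 (prior 4/11): the presenter has 2 equally likely choices, so probability 1/2; weight (4/11)·(1/2) = 2/11.
If it is in envelope 4 (prior 1/11): the presenter opened envelope 4, so this case is ruled out; weight (1/11)·0 = 0.
The weights sum to 9/22.
So P(the cheque in envelope 3 | the presenter opened envelope 4) = (2/11) / (9/22) = 4/9.

4/9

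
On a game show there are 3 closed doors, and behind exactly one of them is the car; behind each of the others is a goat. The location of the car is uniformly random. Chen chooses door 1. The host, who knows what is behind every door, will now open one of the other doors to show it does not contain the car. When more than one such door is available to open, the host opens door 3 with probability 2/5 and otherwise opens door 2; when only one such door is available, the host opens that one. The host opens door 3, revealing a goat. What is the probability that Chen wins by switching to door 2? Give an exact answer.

5/7

Apply Bayes' rule, conditioning on where the car actually is.
If it is behind door 1 (prior 1/3): door 3 is available, opened with probability 2/5; weight (1/3)·(2/5) = 2/15.
If it is behind door 2 (prior 1/3): only door 3 is available, probability 1; weight (1/3)·1 = 1/3.
If it is behind door 3 (prior 1/3): the host opened door 3, so this case is ruled out; weight (1/3)·0 = 0.
The weights sum to 7/15.
So P(the car behind door 2 | the host opened door 3) = (1/3) / (7/15) = 5/7.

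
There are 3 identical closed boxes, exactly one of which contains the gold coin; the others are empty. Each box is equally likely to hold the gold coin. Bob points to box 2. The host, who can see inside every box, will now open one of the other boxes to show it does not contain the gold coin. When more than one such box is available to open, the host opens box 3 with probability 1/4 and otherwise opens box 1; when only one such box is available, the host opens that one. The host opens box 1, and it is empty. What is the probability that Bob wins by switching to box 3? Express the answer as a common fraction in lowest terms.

4/7

Condition on the true location of the gold coin.
If it is in box 1 (prior 1/3): the host opened box 1, so this case is ruled out; weight (1/3)·0 = 0.
If it is in box 2 (prior 1/3): box 3 is available but not opened, probability 3/4; weight (1/3)·(3/4) = 1/4.
If it is in box 3 (prior 1/3): only box 1 is available, probability 1; weight (1/3)·1 = 1/3.
The weights sum to 7/12.
So P(the gold coin in box 3 | the host opened box 1) = (1/3) / (7/12) = 4/7.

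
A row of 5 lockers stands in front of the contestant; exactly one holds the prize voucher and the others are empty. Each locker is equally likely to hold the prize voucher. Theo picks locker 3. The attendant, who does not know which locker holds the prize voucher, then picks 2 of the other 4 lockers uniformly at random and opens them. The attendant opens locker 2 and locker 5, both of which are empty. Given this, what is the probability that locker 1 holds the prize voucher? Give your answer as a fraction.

Apply Bayes' rule, conditioning on where the prize voucher actually is.
If it is in any of lockers 1, 3, and 4 (prior 1/5 each): the attendant picks exactly this set with probability 1/6 regardless, and none is the prize; weight (1/5)·(1/6) = 1/30 each.
If it is in either of lockers 2 and 5 (prior 1/5 each): that locker was opened and seen not to hold the prize — ruled out; weight (1/5)·0 = 0 each.
The weights sum to 1/10.
So P(the prize voucher in locker 1 | the attendant opened locker 2 and locker 5) = (1/30) / (1/10) = 1/3.

1/3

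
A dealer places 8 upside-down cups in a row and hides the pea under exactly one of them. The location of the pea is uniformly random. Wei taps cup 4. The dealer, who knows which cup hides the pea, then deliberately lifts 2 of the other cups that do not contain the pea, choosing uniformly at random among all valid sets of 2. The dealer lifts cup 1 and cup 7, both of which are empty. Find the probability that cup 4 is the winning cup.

Apply Bayes' rule, conditioning on where the pea actually is.
If it is under either of cups 1 and 7 (prior 1/8 each): that cup was opened and seen not to hold the prize — ruled out; weight (1/8)·0 = 0 each.
If it is under any of cups 2, 3, 5, 6, and 8 (prior 1/8 each): the dealer has 15 equally likely choices, so probability 1/15; weight (1/8)·(1/15) = 1/120 each.
If it is under cup 4 (prior 1/8): the dealer has 21 equally likely choices, so probability 1/21; weight (1/8)·(1/21) = 1/168.
The weights sum to 1/21.
So P(the pea under cup 4 | the dealer opened cup 1 and cup 7) = (1/168) / (1/21) = 1/8.

1/8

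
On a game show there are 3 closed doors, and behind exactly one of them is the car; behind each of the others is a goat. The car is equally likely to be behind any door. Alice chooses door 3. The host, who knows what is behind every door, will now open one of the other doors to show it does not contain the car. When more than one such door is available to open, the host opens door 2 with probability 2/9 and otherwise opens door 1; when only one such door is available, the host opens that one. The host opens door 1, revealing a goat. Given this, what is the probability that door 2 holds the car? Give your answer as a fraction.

9/16

Consider each possible location of the car in turn.
If it is behind door 1 (prior 1/3): the host opened door 1, so this case is ruled out; weight (1/3)·0 = 0.
If it is behind door 2 (prior 1/3): only door 1 is available, probability 1; weight (1/3)·1 = 1/3.
If it is behind door 3 (prior 1/3): door 2 is available but not opened, probability 7/9; weight (1/3)·(7/9) = 7/27.
The weights sum to 16/27.
So P(the car behind door 2 | the host opened door 1) = (1/3) / (16/27) = 9/16.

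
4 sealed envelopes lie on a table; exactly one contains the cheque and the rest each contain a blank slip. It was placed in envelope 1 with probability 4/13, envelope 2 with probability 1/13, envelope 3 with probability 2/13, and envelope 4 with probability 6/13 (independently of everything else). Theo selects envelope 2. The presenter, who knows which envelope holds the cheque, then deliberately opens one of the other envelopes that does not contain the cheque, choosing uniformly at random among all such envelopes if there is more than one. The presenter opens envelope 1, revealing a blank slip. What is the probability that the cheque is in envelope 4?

9/13

Consider each possible location of the cheque in turn.
If it is in envelope 1 (prior 4/13): the presenter opened envelope 1, so this case is ruled out; weight (4/13)·0 = 0.
If it is in envelope 2 (prior 1/13): the presenter has 3 equally likely choices, so probability 1/3; weight (1/13)·(1/3) = 1/39.
If it is in envelope 3 (prior 2/13): the presenter has 2 equally likely choices, so probability 1/2; weight (2/13)·(1/2) = 1/13.
If it is in envelope 4 (prior 6/13): the presenter has 2 equally likely choices, so probability 1/2; weight (6/13)·(1/2) = 3/13.
The weights sum to 1/3.
So P(the cheque in envelope 4 | the presenter opened envelope 1) = (3/13) / (1/3) = 9/13.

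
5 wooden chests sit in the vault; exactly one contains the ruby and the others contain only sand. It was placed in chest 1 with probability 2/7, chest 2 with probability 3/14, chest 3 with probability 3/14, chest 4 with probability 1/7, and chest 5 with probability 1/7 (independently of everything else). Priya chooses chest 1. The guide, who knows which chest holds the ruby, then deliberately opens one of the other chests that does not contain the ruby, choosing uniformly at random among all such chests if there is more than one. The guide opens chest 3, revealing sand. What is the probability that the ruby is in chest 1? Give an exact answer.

3/10

Apply Bayes' rule, conditioning on where the ruby actually is.
If it is in chest 1 (prior 2/7): the guide has 4 equally likely choices, so probability 1/4; weight (2/7)·(1/4) = 1/14.
If it is in chest 2 (prior 3/14): the guide has 3 equally likely choices, so probability 1/3; weight (3/14)·(1/3) = 1/14.
If it is in chest 3 (prior 3/14): the guide opened chest 3, so this case is ruled out; weight (3/14)·0 = 0.
If it is in either of chests 4 and 5 (prior 1/7 each): the guide has 3 equally likely choices, so probability 1/3; weight (1/7)·(1/3) = 1/21 each.
The weights sum to 5/21.
So P(the ruby in chest 1 | the guide opened chest 3) = (1/14) / (5/21) = 3/10.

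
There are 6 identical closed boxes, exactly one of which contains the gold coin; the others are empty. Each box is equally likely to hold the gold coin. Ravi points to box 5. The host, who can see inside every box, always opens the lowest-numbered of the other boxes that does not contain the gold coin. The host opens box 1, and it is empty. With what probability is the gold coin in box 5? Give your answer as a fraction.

Apply Bayes' rule, conditioning on where the gold coin actually is.
If it is in box 1 (prior 1/6): the host opened box 1, so this case is ruled out; weight (1/6)·0 = 0.
If it is in any of boxes 2, 3, 4, 5, and 6 (prior 1/6 each): box 1 is the lowest-numbered option available, probability 1; weight (1/6)·1 = 1/6 each.
The weights sum to 5/6.
So P(the gold coin in box 5 | the host opened box 1) = (1/6) / (5/6) = 1/5.

1/5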